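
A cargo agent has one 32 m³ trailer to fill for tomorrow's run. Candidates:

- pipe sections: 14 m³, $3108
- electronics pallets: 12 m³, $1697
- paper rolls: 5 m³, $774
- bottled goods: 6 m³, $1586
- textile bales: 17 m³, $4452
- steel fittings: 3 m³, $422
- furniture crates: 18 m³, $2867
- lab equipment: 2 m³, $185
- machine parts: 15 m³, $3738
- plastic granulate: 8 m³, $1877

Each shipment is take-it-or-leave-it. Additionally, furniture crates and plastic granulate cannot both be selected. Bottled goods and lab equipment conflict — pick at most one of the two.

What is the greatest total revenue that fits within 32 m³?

8190

The ratio heuristic lands on bottled goods + textile bales + plastic granulate (7915) but leaves 1 m³ idle.
Replace bottled goods and plastic granulate with machine parts: the trade gains 275 net, giving 8190 at 32 m³.
Next best is bottled goods + textile bales + plastic granulate at 7915 (31 m³) — short by 275.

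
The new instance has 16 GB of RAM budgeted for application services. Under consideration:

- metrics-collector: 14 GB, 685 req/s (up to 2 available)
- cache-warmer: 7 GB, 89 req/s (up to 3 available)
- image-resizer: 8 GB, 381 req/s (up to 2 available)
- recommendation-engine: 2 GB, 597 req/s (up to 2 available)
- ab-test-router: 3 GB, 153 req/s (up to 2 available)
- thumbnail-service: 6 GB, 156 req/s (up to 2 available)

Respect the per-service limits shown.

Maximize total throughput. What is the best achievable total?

Density check — recommendation-engine 298.50, ab-test-router 51.00, metrics-collector 48.93, image-resizer 47.62 are the best per GB.
Greedy by ratio would take 2×recommendation-engine + 2×ab-test-router + thumbnail-service: 16 GB used, total 1656.
Dropping ab-test-router and thumbnail-service frees 9 GB; slotting in image-resizer (8 GB) lifts the total to 1728 at 15 GB.
Nothing else within 16 GB beats 1728.

1728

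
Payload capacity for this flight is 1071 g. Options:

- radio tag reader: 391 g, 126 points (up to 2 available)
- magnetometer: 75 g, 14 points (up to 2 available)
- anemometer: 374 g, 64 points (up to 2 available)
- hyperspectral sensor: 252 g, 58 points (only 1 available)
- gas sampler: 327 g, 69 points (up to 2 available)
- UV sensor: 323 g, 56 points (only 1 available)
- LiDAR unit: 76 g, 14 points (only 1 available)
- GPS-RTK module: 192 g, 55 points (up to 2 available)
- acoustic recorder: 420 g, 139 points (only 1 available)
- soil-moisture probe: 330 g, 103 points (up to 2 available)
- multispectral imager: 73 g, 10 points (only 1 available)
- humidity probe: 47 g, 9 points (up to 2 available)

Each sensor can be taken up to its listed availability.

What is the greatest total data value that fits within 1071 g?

Filling by ratio: radio tag reader + GPS-RTK module + acoustic recorder + humidity probe for 329, with 21 g left unused.
Replace GPS-RTK module and acoustic recorder and humidity probe with 2×soil-moisture probe: the trade gains 3 net, giving 332 at 1051 g.
No other feasible combination exceeds 332.

332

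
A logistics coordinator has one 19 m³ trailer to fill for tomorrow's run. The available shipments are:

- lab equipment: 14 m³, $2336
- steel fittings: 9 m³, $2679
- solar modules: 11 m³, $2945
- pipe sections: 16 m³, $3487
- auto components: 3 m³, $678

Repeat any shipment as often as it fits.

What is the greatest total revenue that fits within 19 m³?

5358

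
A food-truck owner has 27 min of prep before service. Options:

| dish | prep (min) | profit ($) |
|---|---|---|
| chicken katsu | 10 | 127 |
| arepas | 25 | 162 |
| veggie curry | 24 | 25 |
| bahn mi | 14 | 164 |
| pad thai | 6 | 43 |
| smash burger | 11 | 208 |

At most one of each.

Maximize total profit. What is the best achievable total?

378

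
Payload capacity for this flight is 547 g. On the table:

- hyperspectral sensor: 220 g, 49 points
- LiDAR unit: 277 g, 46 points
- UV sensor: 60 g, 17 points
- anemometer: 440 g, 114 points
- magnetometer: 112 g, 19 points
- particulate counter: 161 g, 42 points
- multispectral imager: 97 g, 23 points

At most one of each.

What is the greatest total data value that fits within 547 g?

137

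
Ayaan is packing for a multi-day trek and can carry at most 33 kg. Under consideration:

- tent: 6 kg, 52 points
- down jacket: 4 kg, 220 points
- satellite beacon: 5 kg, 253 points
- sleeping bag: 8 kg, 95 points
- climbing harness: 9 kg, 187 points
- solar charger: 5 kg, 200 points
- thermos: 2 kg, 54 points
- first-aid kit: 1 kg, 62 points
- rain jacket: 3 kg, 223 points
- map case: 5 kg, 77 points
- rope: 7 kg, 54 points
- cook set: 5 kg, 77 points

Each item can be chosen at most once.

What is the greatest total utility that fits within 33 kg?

1222

Filling by ratio: down jacket + satellite beacon + climbing harness + solar charger + thermos + first-aid kit + rain jacket for 1199, with 4 kg left unused.
Replace thermos with map case: the trade gains 23 net, giving 1222 at 32 kg.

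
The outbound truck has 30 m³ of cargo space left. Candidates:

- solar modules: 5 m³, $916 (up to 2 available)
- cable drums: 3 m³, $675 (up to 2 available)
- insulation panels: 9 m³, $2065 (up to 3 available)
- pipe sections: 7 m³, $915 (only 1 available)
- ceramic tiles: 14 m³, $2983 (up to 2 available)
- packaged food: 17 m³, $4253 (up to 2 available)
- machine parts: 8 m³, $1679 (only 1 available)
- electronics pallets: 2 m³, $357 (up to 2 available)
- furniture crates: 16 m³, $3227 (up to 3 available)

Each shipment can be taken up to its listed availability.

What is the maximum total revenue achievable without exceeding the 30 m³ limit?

7032

The ratio heuristic lands on cable drums + insulation panels + packaged food (6993) but leaves 1 m³ idle.
Replace cable drums with 2×electronics pallets: the trade gains 39 net, giving 7032 at 30 m³.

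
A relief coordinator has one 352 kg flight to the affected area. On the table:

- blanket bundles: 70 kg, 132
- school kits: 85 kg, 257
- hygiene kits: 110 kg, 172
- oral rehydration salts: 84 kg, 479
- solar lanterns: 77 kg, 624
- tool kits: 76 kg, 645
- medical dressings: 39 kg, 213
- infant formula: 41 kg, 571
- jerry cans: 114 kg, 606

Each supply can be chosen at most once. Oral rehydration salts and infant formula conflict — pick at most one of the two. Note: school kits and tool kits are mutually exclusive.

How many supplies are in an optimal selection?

Optimal total is 2659.
For example solar lanterns + tool kits + medical dressings + infant formula + jerry cans achieves it, using 347 kg.
Any selection reaching 2659 contains exactly 5 supplies.

5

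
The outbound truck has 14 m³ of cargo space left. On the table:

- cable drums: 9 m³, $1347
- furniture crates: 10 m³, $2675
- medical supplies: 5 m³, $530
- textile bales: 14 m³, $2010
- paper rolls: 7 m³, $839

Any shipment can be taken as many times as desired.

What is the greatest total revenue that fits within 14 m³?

Ranking by ratio (revenue/m³): furniture crates 267.50, cable drums 149.67, textile bales 143.57.
Taking furniture crates: 10 m³ used, 2675 in revenue.

2675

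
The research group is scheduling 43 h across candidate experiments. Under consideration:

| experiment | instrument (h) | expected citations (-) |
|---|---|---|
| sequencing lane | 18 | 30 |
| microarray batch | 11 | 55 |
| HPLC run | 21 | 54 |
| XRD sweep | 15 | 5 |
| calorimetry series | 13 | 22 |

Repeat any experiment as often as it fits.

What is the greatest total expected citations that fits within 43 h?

165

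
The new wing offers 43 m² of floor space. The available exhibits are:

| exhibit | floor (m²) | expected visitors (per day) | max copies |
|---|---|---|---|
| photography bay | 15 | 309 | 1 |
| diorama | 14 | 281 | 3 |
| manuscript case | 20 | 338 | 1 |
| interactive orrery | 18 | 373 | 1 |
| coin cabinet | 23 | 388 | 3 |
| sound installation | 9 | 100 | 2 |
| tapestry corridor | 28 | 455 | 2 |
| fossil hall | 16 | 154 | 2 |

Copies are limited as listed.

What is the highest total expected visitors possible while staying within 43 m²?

871

Taking the top-ratio exhibits first gives photography bay + interactive orrery + sound installation for 782 (42 m²).
The 27 m² tied up in interactive orrery and sound installation is better spent on 2×diorama — total rises to 871 (43 m²).
Nothing else within 43 m² beats 871.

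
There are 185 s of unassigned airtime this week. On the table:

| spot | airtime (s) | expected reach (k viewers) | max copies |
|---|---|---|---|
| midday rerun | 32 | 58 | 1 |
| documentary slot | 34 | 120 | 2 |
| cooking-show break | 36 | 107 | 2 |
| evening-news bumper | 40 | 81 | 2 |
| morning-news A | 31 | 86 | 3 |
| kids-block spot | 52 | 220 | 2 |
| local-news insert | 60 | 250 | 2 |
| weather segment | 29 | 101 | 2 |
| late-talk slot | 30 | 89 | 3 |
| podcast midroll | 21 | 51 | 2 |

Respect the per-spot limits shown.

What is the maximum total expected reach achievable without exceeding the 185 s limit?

Density check — kids-block spot 4.23, local-news insert 4.17, documentary slot 3.53, weather segment 3.48 are the best per s.
Taking 2×kids-block spot + local-news insert + podcast midroll: 185 s used, 741 in expected reach.

741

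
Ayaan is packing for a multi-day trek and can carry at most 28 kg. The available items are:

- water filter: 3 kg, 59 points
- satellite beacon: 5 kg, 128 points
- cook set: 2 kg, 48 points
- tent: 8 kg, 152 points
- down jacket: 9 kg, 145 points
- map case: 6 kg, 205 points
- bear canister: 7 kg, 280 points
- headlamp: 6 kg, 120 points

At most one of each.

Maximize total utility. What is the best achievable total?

813

Filling by ratio: satellite beacon + cook set + map case + bear canister + headlamp for 781, with 2 kg left unused.
Replace headlamp with tent: the trade gains 32 net, giving 813 at 28 kg.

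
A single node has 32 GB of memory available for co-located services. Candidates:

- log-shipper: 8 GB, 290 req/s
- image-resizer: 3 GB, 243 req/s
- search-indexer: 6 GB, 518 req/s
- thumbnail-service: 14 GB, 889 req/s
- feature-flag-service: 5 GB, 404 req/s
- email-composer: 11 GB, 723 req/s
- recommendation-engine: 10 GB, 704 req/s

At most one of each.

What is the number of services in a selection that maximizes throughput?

The maximum throughput within 32 GB is 2349.
For example search-indexer + feature-flag-service + email-composer + recommendation-engine achieves it, using 32 GB.
All optima have 4 services.

4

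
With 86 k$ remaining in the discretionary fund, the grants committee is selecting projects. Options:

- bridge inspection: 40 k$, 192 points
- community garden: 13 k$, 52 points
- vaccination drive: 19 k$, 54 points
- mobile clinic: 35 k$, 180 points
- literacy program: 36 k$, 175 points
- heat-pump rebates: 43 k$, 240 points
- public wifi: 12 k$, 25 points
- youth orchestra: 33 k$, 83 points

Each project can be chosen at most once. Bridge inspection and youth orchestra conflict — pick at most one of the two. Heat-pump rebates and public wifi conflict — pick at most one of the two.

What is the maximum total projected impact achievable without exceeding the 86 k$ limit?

432

A density-first pass picks mobile clinic + heat-pump rebates — 420 at 78 k$.
The 35 k$ tied up in mobile clinic is better spent on bridge inspection — total rises to 432 (83 k$).
No other feasible combination exceeds 432.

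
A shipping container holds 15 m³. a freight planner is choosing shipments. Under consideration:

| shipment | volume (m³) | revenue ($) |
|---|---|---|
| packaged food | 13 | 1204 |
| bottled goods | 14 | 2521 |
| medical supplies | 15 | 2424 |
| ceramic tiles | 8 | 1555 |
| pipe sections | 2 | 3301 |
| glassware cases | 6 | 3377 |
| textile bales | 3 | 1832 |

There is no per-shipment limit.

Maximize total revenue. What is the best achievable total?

23107

Best packing: 7×pipe sections — 14 m³, 23107 total.
The spare 1 m³ is too small for any remaining shipment, and no exchange beats 23107.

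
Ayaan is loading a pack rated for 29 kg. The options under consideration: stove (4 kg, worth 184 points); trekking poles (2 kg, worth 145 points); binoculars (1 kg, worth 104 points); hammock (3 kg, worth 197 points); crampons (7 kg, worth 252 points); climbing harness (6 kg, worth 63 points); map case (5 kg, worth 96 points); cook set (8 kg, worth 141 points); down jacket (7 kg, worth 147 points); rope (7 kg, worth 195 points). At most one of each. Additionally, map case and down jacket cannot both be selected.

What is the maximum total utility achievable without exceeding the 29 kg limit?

1173

Ranking by ratio (utility/kg): binoculars 104.00, trekking poles 72.50, hammock 65.67, stove 46.00.
The ratio ordering already packs tightly: stove + trekking poles + binoculars + hammock + crampons + map case + rope, 29 kg, 1173.
The closest alternative, stove + binoculars + hammock + crampons + down jacket + rope, reaches only 1079.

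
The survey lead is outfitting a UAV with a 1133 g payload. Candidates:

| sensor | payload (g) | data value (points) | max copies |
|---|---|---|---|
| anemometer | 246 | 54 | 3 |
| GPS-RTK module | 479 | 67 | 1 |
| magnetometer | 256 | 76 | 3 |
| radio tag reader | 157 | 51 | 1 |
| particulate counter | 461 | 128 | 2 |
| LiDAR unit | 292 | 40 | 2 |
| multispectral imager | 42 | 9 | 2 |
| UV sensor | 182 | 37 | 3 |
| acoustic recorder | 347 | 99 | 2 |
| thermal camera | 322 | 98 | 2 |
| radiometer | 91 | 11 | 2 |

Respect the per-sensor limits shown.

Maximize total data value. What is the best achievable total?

A density-first pass picks magnetometer + radio tag reader + multispectral imager + 2×thermal camera — 332 at 1099 g.
The 479 g tied up in radio tag reader and thermal camera is better spent on 2×magnetometer — total rises to 335 (1132 g).

335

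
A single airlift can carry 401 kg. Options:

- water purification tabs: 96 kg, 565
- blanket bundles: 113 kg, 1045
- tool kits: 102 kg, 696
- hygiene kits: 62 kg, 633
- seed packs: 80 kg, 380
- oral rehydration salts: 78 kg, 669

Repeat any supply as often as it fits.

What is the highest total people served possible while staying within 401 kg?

Density check — hygiene kits 10.21, blanket bundles 9.25, oral rehydration salts 8.58 are the best per kg.
The ratio heuristic lands on 6×hygiene kits (3798) but leaves 29 kg idle.
Replace hygiene kits with oral rehydration salts: the trade gains 36 net, giving 3834 at 388 kg.
That's the maximum — no swap from here does better than 3834.

3834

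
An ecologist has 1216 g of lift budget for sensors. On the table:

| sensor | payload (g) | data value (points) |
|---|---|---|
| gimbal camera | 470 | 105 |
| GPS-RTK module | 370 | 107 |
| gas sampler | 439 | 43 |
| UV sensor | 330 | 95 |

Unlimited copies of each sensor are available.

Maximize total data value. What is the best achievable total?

Best packing: 3×GPS-RTK module — 1110 g, 321 total.
Every other selection either busts 1216 g or fails to beat 321.

321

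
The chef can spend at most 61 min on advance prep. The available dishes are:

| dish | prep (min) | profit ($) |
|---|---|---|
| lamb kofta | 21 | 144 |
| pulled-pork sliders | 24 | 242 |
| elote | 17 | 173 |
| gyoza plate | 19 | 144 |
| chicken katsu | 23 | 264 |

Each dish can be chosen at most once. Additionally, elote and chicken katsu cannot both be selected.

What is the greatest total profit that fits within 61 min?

559

Taking pulled-pork sliders + elote + gyoza plate: 60 min used, 559 in profit.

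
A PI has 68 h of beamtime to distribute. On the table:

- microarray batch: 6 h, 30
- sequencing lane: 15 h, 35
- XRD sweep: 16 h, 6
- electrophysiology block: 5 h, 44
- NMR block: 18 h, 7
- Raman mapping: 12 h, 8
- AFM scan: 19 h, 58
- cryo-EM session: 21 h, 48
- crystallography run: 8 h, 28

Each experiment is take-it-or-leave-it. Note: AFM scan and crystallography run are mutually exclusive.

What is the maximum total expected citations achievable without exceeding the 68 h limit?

215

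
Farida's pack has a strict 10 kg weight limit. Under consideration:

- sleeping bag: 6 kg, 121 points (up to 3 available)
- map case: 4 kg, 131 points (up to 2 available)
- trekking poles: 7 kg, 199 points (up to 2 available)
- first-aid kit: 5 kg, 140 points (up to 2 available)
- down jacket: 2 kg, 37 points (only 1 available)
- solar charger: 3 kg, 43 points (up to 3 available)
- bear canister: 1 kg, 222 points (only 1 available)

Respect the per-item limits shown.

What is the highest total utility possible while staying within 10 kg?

493

Taking the top-ratio items first gives 2×map case + bear canister for 484 (9 kg).
Dropping map case frees 4 kg; slotting in first-aid kit (5 kg) lifts the total to 493 at 10 kg.
No other feasible combination exceeds 493.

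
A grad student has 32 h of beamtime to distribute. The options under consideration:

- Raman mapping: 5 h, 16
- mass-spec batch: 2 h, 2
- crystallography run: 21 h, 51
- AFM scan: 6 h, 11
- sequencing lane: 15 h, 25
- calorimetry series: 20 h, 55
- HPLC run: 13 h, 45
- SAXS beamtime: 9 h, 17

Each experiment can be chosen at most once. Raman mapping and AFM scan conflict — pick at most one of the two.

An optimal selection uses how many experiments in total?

4

Best achievable expected citations is 80.
Raman mapping + mass-spec batch + HPLC run + SAXS beamtime hits 80 at 29 h.
Every optimal selection uses 4 experiments.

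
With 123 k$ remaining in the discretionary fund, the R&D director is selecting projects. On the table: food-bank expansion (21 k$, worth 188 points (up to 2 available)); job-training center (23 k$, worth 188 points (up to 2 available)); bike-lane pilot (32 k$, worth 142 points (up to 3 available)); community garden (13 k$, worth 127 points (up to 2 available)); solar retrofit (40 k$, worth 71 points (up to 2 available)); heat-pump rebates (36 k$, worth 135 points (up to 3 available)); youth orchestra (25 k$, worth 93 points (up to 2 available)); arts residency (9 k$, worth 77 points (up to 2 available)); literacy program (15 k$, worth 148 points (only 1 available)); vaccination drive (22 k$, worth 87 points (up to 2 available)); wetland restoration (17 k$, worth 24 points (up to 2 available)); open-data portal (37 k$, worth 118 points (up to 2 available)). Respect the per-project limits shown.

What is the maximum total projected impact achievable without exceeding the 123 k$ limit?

Ranking by ratio (projected impact/k$): literacy program 9.87, community garden 9.77, food-bank expansion 8.95.
A density-first pass picks 2×food-bank expansion + 2×community garden + 2×arts residency + literacy program + vaccination drive — 1019 at 123 k$.
Dropping arts residency and literacy program and vaccination drive frees 46 k$; slotting in 2×job-training center (46 k$) lifts the total to 1083 at 123 k$.
Every other selection either busts 123 k$ or exceeds an availability limit or fails to beat 1083.

1083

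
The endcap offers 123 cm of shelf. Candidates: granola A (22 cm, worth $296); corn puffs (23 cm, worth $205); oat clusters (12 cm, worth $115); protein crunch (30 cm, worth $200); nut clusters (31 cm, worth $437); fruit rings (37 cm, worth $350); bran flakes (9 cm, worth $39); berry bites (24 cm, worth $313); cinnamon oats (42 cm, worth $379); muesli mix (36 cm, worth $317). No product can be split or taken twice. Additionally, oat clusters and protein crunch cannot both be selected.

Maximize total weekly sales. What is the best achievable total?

1435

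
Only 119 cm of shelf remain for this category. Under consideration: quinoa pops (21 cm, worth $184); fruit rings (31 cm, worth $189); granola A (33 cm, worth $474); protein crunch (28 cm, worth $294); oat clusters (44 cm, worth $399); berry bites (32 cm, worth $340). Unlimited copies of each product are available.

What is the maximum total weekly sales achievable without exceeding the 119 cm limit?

Density check — granola A 14.36, berry bites 10.62, protein crunch 10.50 are the best per cm.
The ratio heuristic lands on 3×granola A (1422) but leaves 20 cm idle.
Replace granola A with quinoa pops + berry bites: the trade gains 50 net, giving 1472 at 119 cm.
No other feasible combination exceeds 1472.

1472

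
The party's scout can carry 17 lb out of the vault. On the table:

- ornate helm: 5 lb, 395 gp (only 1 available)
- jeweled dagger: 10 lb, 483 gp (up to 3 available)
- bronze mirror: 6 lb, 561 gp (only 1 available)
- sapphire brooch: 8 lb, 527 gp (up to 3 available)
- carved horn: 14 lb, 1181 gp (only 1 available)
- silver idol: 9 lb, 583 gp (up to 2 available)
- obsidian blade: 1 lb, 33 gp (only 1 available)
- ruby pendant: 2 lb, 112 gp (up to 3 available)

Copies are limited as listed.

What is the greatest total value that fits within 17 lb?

A density-first pass picks ornate helm + bronze mirror + 3×ruby pendant — 1292 at 17 lb.
Reworking the packing: carved horn + obsidian blade + ruby pendant uses 17 lb and improves the total to 1326.
That's the maximum — no swap from here does better than 1326.

1326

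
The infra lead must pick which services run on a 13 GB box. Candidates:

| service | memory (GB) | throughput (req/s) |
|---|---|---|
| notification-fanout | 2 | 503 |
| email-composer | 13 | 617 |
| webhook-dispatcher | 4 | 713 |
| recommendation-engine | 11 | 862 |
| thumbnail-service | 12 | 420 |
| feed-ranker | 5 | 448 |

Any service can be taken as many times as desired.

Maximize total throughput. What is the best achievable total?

Density check — notification-fanout 251.50, webhook-dispatcher 178.25, feed-ranker 89.60 are the best per GB.
Taking 6×notification-fanout: 12 GB used, 3018 in throughput.
Nothing else within 13 GB beats 3018.

3018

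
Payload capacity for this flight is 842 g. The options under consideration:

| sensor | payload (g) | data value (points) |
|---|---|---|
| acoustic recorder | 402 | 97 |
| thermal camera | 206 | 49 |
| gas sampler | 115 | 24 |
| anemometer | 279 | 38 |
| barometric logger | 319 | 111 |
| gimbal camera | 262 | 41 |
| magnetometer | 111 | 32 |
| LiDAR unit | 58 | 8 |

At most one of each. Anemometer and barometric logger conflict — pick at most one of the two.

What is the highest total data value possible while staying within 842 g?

240

By data value per g: barometric logger 0.35, magnetometer 0.29, acoustic recorder 0.24 lead.
Acoustic recorder + barometric logger + magnetometer uses 832 of the 842 g and totals 240.
Nothing else feasible within 842 g beats 240.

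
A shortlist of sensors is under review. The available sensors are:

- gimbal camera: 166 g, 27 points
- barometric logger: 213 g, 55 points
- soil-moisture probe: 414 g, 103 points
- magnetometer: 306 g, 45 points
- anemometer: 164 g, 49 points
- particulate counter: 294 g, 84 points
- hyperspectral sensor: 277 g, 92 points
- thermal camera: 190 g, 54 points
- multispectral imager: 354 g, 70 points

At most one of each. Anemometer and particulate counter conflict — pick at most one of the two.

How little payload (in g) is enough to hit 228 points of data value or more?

Need the lightest bundle worth ≥ 228.
Taking particulate counter + hyperspectral sensor + thermal camera gives 230 (≥ 228) for 761 g.
No combination under 761 g hits 228.

761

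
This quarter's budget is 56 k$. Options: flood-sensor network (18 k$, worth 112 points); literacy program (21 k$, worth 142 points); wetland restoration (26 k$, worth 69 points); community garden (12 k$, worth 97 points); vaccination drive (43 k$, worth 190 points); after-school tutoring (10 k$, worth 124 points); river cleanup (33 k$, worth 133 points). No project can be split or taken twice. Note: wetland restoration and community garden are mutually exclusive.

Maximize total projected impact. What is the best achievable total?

By projected impact per k$: after-school tutoring 12.40, community garden 8.08, literacy program 6.76, flood-sensor network 6.22 lead.
A density-first pass picks literacy program + community garden + after-school tutoring — 363 at 43 k$.
Dropping community garden frees 12 k$; slotting in flood-sensor network (18 k$) lifts the total to 378 at 49 k$.
Runner-up literacy program + community garden + after-school tutoring tops out at 363.

378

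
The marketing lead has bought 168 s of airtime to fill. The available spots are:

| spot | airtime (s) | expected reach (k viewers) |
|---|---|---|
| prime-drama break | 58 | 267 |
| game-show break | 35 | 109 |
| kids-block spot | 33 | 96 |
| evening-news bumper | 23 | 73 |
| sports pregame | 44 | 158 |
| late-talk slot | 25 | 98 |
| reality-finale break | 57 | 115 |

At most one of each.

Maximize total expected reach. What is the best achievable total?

A density-first pass picks prime-drama break + evening-news bumper + sports pregame + late-talk slot — 596 at 150 s.
The 23 s tied up in evening-news bumper is better spent on game-show break — total rises to 632 (162 s).
Runner-up prime-drama break + kids-block spot + sports pregame + late-talk slot tops out at 619.

632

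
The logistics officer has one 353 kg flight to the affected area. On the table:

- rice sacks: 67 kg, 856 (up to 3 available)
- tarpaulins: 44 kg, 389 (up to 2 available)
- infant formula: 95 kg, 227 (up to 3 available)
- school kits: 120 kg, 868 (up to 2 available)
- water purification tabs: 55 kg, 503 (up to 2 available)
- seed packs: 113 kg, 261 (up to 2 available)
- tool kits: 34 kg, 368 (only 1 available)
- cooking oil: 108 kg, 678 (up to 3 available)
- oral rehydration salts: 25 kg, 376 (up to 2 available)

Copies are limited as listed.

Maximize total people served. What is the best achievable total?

4212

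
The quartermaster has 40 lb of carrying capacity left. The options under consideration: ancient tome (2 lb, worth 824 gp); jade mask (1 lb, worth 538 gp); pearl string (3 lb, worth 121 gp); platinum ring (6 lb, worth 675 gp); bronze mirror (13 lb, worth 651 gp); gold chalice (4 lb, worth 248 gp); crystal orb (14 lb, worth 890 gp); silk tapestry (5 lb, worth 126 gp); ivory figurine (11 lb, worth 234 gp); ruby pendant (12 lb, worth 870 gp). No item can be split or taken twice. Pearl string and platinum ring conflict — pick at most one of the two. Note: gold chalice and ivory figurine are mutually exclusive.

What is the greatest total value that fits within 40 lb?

4045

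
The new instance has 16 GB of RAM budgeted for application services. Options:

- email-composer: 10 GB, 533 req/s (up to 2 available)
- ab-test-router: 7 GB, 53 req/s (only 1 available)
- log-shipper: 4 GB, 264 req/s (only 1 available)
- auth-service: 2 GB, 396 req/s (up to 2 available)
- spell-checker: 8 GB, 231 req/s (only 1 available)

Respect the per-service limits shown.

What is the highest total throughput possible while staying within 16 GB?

A density-first pass picks log-shipper + 2×auth-service + spell-checker — 1287 at 16 GB.
Replace log-shipper and spell-checker with email-composer: the trade gains 38 net, giving 1325 at 14 GB.
Every other selection either busts 16 GB or exceeds an availability limit or fails to beat 1325.

1325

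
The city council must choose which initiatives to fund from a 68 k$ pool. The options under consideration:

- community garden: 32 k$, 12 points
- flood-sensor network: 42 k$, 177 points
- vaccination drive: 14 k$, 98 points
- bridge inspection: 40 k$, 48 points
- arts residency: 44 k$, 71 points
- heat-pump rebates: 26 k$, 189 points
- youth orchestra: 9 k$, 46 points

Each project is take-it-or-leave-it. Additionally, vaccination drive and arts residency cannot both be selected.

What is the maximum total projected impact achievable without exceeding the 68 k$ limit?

366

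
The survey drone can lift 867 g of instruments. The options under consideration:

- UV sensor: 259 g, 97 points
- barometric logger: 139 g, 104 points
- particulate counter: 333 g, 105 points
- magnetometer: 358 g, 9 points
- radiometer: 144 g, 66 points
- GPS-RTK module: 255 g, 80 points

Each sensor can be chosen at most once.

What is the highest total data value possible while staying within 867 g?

347

Density check — barometric logger 0.75, radiometer 0.46, UV sensor 0.37 are the best per g.
UV sensor + barometric logger + radiometer + GPS-RTK module uses 797 of the 867 g and totals 347.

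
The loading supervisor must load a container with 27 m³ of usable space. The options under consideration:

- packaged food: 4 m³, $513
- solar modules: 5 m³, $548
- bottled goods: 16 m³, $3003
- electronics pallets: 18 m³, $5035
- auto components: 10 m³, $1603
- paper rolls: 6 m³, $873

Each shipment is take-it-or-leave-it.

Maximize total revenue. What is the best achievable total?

6096

Ranking by ratio (revenue/m³): electronics pallets 279.72, bottled goods 187.69, auto components 160.30, paper rolls 145.50.
Greedy by ratio would take electronics pallets + paper rolls: 24 m³ used, total 5908.
Dropping paper rolls frees 6 m³; slotting in packaged food + solar modules (9 m³) lifts the total to 6096 at 27 m³.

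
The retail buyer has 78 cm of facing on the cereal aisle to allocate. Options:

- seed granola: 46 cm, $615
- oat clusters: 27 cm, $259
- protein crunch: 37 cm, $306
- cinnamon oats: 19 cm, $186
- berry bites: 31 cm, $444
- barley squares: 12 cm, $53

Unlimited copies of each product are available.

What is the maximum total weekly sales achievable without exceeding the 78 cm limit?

1059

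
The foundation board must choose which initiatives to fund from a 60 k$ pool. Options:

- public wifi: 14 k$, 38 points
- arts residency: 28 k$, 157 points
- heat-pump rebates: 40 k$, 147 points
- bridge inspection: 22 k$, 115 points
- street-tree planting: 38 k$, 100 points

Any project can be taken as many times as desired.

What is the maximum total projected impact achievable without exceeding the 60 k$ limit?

Density check — arts residency 5.61, bridge inspection 5.23, heat-pump rebates 3.67, public wifi 2.71 are the best per k$.
Taking 2×arts residency: 56 k$ used, 314 in projected impact.
No other feasible combination exceeds 314.

314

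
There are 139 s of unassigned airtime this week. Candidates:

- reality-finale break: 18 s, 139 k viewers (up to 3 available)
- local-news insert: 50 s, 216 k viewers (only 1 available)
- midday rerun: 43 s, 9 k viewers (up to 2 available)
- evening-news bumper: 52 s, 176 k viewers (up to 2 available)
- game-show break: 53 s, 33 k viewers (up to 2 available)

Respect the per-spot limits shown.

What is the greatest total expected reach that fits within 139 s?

670

Greedy by ratio would take 3×reality-finale break + local-news insert: 104 s used, total 633.
Dropping reality-finale break frees 18 s; slotting in evening-news bumper (52 s) lifts the total to 670 at 138 s.
That's the maximum — no swap from here does better than 670.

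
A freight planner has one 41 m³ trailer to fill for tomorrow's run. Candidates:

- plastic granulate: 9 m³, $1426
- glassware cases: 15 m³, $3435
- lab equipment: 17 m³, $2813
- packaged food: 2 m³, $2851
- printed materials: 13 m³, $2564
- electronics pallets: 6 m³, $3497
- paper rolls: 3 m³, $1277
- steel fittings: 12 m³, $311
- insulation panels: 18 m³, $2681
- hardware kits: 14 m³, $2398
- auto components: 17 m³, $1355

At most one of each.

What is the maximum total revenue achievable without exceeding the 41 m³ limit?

Density check — packaged food 1425.50, electronics pallets 582.83, paper rolls 425.67 are the best per m³.
Best packing: glassware cases + packaged food + printed materials + electronics pallets + paper rolls — 39 m³, 13624 total.

13624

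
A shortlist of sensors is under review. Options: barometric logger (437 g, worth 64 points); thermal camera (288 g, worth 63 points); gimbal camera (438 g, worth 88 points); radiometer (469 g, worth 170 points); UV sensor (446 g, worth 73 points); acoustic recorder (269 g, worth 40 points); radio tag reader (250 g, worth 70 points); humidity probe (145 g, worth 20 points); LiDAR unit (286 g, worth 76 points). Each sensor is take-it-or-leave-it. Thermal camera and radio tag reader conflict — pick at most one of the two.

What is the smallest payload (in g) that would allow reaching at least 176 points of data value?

Look for the lowest-payload combination reaching 176.
radiometer + humidity probe reaches 190 using 614 g.
No combination under 614 g hits 176.

614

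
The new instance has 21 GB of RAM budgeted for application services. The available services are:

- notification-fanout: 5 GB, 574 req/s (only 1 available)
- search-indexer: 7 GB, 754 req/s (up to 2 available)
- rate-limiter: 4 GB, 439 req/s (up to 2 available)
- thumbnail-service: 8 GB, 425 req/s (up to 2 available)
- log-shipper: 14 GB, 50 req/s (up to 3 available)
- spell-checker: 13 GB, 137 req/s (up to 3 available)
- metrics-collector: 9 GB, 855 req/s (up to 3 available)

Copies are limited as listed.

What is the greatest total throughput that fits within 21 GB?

2206

Taking notification-fanout + search-indexer + 2×rate-limiter: 20 GB used, 2206 in throughput.
No other feasible combination exceeds 2206.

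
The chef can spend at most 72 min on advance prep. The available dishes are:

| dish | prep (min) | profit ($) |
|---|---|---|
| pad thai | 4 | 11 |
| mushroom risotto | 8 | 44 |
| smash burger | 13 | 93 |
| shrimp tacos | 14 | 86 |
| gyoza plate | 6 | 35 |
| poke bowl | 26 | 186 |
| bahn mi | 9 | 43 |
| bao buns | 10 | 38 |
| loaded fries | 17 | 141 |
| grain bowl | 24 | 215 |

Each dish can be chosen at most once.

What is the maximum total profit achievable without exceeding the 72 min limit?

A density-first pass picks pad thai + smash burger + shrimp tacos + loaded fries + grain bowl — 546 at 72 min.
Dropping smash burger and shrimp tacos frees 27 min; slotting in poke bowl (26 min) lifts the total to 553 at 71 min.
The closest alternative, pad thai + smash burger + shrimp tacos + loaded fries + grain bowl, reaches only 546.

553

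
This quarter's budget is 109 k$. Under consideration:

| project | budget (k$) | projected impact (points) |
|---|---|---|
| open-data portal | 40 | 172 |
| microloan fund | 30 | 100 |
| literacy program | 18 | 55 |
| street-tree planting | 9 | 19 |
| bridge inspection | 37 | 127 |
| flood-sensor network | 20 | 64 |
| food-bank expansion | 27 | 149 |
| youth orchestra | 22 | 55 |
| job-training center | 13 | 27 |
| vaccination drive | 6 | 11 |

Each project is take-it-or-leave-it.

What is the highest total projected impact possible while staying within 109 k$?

448

Density check — food-bank expansion 5.52, open-data portal 4.30, bridge inspection 3.43, microloan fund 3.33 are the best per k$.
The ratio ordering already packs tightly: open-data portal + bridge inspection + food-bank expansion, 104 k$, 448.
An exhaustive check of the 1024 subsets confirms 448.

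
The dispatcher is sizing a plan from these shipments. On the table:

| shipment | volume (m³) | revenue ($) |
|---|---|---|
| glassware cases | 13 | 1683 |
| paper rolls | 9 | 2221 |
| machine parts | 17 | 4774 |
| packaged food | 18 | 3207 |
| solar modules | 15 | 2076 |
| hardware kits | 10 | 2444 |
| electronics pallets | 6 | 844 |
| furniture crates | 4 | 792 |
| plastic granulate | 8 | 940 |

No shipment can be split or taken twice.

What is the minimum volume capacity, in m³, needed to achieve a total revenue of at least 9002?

36

Need the lightest bundle worth ≥ 9002.
Taking paper rolls + machine parts + hardware kits gives 9439 (≥ 9002) for 36 m³.
No combination under 36 m³ hits 9002.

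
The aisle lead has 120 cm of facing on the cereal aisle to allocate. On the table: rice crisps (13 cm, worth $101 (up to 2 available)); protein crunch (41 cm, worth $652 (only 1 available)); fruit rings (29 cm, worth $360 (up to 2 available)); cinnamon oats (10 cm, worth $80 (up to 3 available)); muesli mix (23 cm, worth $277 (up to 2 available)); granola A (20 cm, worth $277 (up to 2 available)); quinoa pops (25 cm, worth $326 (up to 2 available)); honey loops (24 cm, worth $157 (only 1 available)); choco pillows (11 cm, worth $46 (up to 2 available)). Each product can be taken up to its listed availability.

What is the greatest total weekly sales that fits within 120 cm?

Taking the top-ratio products first gives protein crunch + cinnamon oats + 2×granola A + quinoa pops for 1612 (116 cm).
Replace cinnamon oats and 2×granola A with fruit rings + quinoa pops: the trade gains 52 net, giving 1664 at 120 cm.
Nothing else within 120 cm beats 1664.

1664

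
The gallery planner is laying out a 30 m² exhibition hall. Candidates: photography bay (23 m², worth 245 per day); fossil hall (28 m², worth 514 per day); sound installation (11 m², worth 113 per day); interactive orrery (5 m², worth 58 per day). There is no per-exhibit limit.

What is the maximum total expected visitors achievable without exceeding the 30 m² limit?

Taking fossil hall: 28 m² used, 514 in expected visitors.
That's the maximum — no swap from here does better than 514.

514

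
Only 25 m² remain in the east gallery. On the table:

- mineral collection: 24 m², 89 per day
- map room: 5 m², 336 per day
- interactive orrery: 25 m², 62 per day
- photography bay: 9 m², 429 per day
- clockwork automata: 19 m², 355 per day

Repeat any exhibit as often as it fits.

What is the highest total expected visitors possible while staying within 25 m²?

1680

5×map room uses 25 of the 25 m² and totals 1680.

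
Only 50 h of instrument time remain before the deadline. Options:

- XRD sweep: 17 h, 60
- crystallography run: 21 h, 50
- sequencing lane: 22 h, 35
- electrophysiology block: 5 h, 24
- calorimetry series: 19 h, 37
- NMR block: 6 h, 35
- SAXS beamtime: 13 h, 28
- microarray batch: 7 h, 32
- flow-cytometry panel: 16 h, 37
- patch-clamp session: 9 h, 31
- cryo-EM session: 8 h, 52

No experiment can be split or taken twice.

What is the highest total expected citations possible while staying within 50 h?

By expected citations per h: cryo-EM session 6.50, NMR block 5.83, electrophysiology block 4.80 lead.
A density-first pass picks XRD sweep + electrophysiology block + NMR block + microarray batch + cryo-EM session — 203 at 43 h.
Dropping electrophysiology block frees 5 h; slotting in patch-clamp session (9 h) lifts the total to 210 at 47 h.

210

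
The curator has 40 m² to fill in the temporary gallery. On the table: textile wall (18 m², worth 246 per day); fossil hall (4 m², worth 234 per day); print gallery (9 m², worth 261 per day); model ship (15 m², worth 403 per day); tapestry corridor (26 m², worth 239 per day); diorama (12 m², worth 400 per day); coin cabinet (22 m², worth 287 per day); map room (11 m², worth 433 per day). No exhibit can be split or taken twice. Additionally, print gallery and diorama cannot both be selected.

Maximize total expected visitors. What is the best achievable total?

1331

Ranking by ratio (expected visitors/m²): fossil hall 58.50, map room 39.36, diorama 33.33.
Fossil hall + print gallery + model ship + map room uses 39 of the 40 m² and totals 1331.
An exhaustive check of the 256 subsets confirms 1331.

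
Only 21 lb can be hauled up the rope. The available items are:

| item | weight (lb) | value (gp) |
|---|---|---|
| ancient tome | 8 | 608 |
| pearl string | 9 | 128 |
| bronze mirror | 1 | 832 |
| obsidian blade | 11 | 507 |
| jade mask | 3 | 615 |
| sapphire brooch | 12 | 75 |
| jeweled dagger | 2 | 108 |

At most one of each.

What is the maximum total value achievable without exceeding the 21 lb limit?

2183

Density check — bronze mirror 832.00, jade mask 205.00, ancient tome 76.00 are the best per lb.
Filling by ratio: ancient tome + bronze mirror + jade mask + jeweled dagger for 2163, with 7 lb left unused.
Replace jeweled dagger with pearl string: the trade gains 20 net, giving 2183 at 21 lb.
That's the maximum — no swap from here does better than 2183.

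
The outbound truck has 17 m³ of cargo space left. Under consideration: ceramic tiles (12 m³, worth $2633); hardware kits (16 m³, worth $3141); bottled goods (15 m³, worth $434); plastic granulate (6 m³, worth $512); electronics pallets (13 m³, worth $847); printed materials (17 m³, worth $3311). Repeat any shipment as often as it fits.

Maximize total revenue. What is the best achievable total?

3311

Filling by ratio: ceramic tiles for 2633, with 5 m³ left unused.
The 12 m³ tied up in ceramic tiles is better spent on printed materials — total rises to 3311 (17 m³).
Every other selection either busts 17 m³ or fails to beat 3311.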